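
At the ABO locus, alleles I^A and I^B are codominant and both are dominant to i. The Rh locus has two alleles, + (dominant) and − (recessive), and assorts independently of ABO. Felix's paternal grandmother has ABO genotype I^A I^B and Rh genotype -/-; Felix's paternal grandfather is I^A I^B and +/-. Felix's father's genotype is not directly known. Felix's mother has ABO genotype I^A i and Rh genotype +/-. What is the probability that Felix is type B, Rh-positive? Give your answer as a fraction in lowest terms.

5/32

Felix's father's ABO genotype from I^A I^B × I^A I^B: 1/4 I^A I^A, 1/2 I^A I^B, 1/4 I^B I^B.
Crossing each possibility with the mother I^A i and summing P(type B): 1/4·0 + 1/2·1/4 + 1/4·1/2 = 1/4.
Similarly for Rh via the father's Rh distribution: P(Rh+) = 5/8.
Independent loci: 1/4 × 5/8 = 5/32.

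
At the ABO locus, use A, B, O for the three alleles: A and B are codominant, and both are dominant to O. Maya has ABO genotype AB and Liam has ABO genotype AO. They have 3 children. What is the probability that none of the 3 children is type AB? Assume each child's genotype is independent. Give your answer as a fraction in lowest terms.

27/64

ABO cross AB × AO → 1/2 A, 1/4 B, 1/4 AB.
So P(type AB) = 1/4 per child.
P(not type AB) = 3/4 for one child; (3/4)^3 = 27/64.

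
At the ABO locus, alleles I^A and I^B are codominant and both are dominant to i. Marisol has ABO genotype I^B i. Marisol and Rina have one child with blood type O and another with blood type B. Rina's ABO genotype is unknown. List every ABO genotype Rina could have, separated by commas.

I^A i, I^B i, i i

For each candidate genotype of Rina, check whether crossing it with I^B i can produce every observed child phenotype.
  I^A I^A → possible child types {A, AB} ✗
  I^A I^B → possible child types {A, B, AB} ✗
  I^A i → possible child types {O, A, B, AB} ✓
  I^B I^B → possible child types {B} ✗
  I^B i → possible child types {O, B} ✓
  i i → possible child types {O, B} ✓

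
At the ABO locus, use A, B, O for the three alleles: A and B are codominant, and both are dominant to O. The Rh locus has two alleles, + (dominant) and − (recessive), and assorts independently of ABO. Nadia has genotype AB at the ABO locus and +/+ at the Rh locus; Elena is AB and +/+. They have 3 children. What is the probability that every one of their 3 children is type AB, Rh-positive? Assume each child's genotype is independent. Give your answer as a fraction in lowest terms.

1/8

ABO cross AB × AB → 1/4 A, 1/4 B, 1/2 AB.
Rh cross +/+ × +/+ → 1 Rh+; so P(type AB, Rh-positive) = 1/2 × 1 = 1/2 per child.
All 3 independent: (1/2)^3 = 1/8.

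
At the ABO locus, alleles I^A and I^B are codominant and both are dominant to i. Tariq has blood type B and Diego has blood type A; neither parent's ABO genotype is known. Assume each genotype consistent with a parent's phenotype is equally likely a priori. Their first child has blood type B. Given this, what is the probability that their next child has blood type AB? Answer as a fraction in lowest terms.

Possible genotypes: Tariq ∈ {I^B I^B, I^B i}; Diego ∈ {I^A I^A, I^A i}.
Weight each parental genotype pair by prior × P(type-B child):
  I^B I^B × I^A i: posterior weight 2/3; P(next child type AB) = 1/2.
  I^B i × I^A i: posterior weight 1/3; P(next child type AB) = 1/4.
Weighted sum = 5/12.

5/12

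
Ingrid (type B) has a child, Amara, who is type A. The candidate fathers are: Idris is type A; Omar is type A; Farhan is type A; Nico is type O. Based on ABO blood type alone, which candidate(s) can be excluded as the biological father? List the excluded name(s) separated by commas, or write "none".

Nico

A candidate is excluded only if no genotype consistent with his phenotype could produce a type A child with a type B mother.
Nico (type O): no genotype consistent with that phenotype can produce a type-A child with a type-B mother.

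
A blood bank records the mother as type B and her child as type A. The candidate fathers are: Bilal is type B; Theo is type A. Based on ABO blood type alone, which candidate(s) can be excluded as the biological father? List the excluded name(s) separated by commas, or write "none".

A candidate is excluded only if no genotype consistent with his phenotype could produce a type A child with a type B mother.
Bilal (type B): no genotype consistent with that phenotype can produce a type-A child with a type-B mother.

Bilal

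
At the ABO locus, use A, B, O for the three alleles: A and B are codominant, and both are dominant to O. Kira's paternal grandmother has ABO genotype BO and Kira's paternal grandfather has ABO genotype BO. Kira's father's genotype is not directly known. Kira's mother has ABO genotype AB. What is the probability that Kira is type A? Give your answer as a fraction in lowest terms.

Kira's father's ABO genotype from BO × BO: 1/4 BB, 1/2 BO, 1/4 OO.
Crossing each possibility with the mother AB and summing P(type A): 1/4·0 + 1/2·1/4 + 1/4·1/2 = 1/4.

1/4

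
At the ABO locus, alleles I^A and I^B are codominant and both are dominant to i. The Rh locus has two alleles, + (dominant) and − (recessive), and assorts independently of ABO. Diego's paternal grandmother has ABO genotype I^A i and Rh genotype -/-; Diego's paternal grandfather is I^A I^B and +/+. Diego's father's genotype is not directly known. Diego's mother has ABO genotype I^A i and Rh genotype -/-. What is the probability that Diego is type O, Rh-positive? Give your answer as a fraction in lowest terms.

Diego's father's ABO genotype from I^A i × I^A I^B: 1/4 I^A I^A, 1/4 I^A I^B, 1/4 I^A i, 1/4 I^B i.
Crossing each possibility with the mother I^A i and summing P(type O): 1/4·0 + 1/4·0 + 1/4·1/4 + 1/4·1/4 = 1/8.
Similarly for Rh via the father's Rh distribution: P(Rh+) = 1/2.
Independent loci: 1/8 × 1/2 = 1/16.

1/16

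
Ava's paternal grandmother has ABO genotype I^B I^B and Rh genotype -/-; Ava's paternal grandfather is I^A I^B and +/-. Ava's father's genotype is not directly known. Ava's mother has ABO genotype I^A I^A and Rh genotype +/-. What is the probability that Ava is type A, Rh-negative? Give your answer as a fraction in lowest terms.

Ava's father's ABO genotype from I^B I^B × I^A I^B: 1/2 I^A I^B, 1/2 I^B I^B.
Crossing each possibility with the mother I^A I^A and summing P(type A): 1/2·1/2 + 1/2·0 = 1/4.
Similarly for Rh via the father's Rh distribution: P(Rh-) = 3/8.
Independent loci: 1/4 × 3/8 = 3/32.

3/32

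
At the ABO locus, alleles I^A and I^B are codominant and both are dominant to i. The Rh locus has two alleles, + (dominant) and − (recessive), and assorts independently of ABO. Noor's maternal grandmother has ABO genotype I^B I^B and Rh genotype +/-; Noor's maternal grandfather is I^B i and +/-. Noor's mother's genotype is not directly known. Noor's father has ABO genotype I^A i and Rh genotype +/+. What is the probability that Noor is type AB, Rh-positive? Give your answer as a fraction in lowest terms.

3/8

Noor's mother's ABO genotype from I^B I^B × I^B i: 1/2 I^B I^B, 1/2 I^B i.
Crossing each possibility with the father I^A i and summing P(type AB): 1/2·1/2 + 1/2·1/4 = 3/8.
Similarly for Rh via the mother's Rh distribution: P(Rh+) = 1.
Independent loci: 3/8 × 1 = 3/8.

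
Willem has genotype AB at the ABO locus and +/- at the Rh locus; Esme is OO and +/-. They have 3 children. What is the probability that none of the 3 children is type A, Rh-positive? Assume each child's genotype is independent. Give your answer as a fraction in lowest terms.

ABO cross AB × OO → 1/2 A, 1/2 B.
Rh cross +/- × +/- → 3/4 Rh+, 1/4 Rh-; so P(type A, Rh-positive) = 1/2 × 3/4 = 3/8 per child.
P(not type A, Rh-positive) = 5/8 for one child; (5/8)^3 = 125/512.

125/512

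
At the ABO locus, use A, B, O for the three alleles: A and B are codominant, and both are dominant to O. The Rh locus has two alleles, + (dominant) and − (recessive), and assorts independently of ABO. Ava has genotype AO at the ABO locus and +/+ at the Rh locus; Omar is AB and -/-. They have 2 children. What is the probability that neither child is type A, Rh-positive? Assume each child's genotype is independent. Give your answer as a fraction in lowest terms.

1/4

ABO cross AO × AB → 1/2 A, 1/4 B, 1/4 AB.
Rh cross +/+ × -/- → 1 Rh+; so P(type A, Rh-positive) = 1/2 × 1 = 1/2 per child.
P(not type A, Rh-positive) = 1/2 for one child; (1/2)^2 = 1/4.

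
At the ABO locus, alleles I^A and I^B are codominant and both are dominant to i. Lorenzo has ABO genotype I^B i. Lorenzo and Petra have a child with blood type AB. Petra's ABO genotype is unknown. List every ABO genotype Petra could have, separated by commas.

For each candidate genotype of Petra, check whether crossing it with I^B i can produce every observed child phenotype.
  I^A I^A → possible child types {A, AB} ✓
  I^A I^B → possible child types {A, B, AB} ✓
  I^A i → possible child types {O, A, B, AB} ✓
  I^B I^B → possible child types {B} ✗
  I^B i → possible child types {O, B} ✗
  i i → possible child types {O, B} ✗

I^A I^A, I^A I^B, I^A i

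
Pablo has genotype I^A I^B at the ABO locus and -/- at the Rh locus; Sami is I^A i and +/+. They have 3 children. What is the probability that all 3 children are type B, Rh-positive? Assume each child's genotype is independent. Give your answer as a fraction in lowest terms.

ABO cross I^A I^B × I^A i → 1/2 A, 1/4 B, 1/4 AB.
Rh cross -/- × +/+ → 1 Rh+; so P(type B, Rh-positive) = 1/4 × 1 = 1/4 per child.
All 3 independent: (1/4)^3 = 1/64.

1/64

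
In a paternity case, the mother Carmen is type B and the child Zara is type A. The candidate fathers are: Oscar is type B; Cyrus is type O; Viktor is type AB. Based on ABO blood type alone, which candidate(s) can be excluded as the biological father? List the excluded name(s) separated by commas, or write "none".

Oscar, Cyrus

A candidate is excluded only if no genotype consistent with his phenotype could produce a type A child with a type B mother.
Oscar (type B): no genotype consistent with that phenotype can produce a type-A child with a type-B mother.
Cyrus (type O): no genotype consistent with that phenotype can produce a type-A child with a type-B mother.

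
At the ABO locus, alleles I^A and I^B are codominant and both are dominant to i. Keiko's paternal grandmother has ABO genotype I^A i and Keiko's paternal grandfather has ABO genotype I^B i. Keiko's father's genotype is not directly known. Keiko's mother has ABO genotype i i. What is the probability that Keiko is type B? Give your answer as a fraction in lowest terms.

1/4

Keiko's father's ABO genotype from I^A i × I^B i: 1/4 I^A I^B, 1/4 I^A i, 1/4 I^B i, 1/4 i i.
Crossing each possibility with the mother i i and summing P(type B): 1/4·1/2 + 1/4·0 + 1/4·1/2 + 1/4·0 = 1/4.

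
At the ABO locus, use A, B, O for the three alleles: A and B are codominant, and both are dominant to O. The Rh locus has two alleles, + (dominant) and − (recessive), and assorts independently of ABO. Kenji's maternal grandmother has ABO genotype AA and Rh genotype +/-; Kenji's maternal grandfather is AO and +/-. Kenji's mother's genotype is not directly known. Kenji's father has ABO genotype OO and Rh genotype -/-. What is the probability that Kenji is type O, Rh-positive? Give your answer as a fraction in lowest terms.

Kenji's mother's ABO genotype from AA × AO: 1/2 AA, 1/2 AO.
Crossing each possibility with the father OO and summing P(type O): 1/2·0 + 1/2·1/2 = 1/4.
Similarly for Rh via the mother's Rh distribution: P(Rh+) = 1/2.
Independent loci: 1/4 × 1/2 = 1/8.

1/8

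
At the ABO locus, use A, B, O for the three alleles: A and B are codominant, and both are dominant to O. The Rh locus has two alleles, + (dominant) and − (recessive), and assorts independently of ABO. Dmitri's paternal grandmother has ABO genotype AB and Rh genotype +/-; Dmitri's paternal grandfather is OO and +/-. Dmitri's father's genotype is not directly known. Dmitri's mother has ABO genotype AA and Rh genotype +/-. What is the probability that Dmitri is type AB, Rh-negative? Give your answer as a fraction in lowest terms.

1/16

Dmitri's father's ABO genotype from AB × OO: 1/2 AO, 1/2 BO.
Crossing each possibility with the mother AA and summing P(type AB): 1/2·0 + 1/2·1/2 = 1/4.
Similarly for Rh via the father's Rh distribution: P(Rh-) = 1/4.
Independent loci: 1/4 × 1/4 = 1/16.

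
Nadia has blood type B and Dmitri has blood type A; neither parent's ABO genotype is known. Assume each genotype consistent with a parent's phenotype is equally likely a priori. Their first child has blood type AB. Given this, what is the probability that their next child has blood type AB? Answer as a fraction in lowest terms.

25/36

Possible genotypes: Nadia ∈ {I^B I^B, I^B i}; Dmitri ∈ {I^A I^A, I^A i}.
Weight each parental genotype pair by prior × P(type-AB child):
  I^B I^B × I^A I^A: posterior weight 4/9; P(next child type AB) = 1.
  I^B I^B × I^A i: posterior weight 2/9; P(next child type AB) = 1/2.
  I^B i × I^A I^A: posterior weight 2/9; P(next child type AB) = 1/2.
  I^B i × I^A i: posterior weight 1/9; P(next child type AB) = 1/4.
Weighted sum = 25/36.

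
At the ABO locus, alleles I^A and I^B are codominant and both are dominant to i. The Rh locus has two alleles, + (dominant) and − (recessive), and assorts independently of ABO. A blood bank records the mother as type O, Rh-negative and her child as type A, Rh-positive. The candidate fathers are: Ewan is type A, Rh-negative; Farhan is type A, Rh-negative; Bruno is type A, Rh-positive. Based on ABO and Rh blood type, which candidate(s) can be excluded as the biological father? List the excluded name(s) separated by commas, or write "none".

A candidate is excluded only if no genotype consistent with his phenotype could produce a type A, Rh-positive child with a type O, Rh-negative mother.
Ewan (type A, Rh-): no genotype consistent with that phenotype can produce a type-A Rh+ child with a type-O mother.
Farhan (type A, Rh-): no genotype consistent with that phenotype can produce a type-A Rh+ child with a type-O mother.

Ewan, Farhan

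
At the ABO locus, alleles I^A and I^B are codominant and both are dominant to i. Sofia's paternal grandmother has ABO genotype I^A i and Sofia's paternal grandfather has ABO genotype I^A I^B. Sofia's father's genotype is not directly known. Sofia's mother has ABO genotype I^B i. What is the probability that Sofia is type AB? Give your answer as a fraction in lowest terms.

Sofia's father's ABO genotype from I^A i × I^A I^B: 1/4 I^A I^A, 1/4 I^A I^B, 1/4 I^A i, 1/4 I^B i.
Crossing each possibility with the mother I^B i and summing P(type AB): 1/4·1/2 + 1/4·1/4 + 1/4·1/4 + 1/4·0 = 1/4.

1/4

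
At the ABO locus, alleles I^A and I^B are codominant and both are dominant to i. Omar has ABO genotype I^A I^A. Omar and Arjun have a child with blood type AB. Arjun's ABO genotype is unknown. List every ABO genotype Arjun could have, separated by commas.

I^A I^B, I^B I^B, I^B i

For each candidate genotype of Arjun, check whether crossing it with I^A I^A can produce every observed child phenotype.
  I^A I^A → possible child types {A} ✗
  I^A I^B → possible child types {A, AB} ✓
  I^A i → possible child types {A} ✗
  I^B I^B → possible child types {AB} ✓
  I^B i → possible child types {A, AB} ✓
  i i → possible child types {A} ✗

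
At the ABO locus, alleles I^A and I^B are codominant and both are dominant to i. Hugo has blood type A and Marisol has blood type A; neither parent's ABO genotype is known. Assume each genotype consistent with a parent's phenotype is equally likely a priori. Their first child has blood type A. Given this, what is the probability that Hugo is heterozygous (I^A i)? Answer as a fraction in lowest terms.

Possible genotypes: Hugo ∈ {I^A I^A, I^A i}; Marisol ∈ {I^A I^A, I^A i}.
Weight each parental genotype pair by prior × P(type-A child):
  I^A I^A × I^A I^A: posterior weight 4/15.
  I^A I^A × I^A i: posterior weight 4/15.
  I^A i × I^A I^A: posterior weight 4/15.
  I^A i × I^A i: posterior weight 1/5.
Sum the posterior weight over pairs where Hugo is I^A i: 7/15.

7/15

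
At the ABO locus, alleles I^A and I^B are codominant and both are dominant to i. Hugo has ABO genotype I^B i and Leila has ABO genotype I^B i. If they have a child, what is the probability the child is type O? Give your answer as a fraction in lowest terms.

1/4

ABO cross I^B i × I^B i → offspring phenotypes: 1/4 O, 3/4 B.
So P(type O) = 1/4.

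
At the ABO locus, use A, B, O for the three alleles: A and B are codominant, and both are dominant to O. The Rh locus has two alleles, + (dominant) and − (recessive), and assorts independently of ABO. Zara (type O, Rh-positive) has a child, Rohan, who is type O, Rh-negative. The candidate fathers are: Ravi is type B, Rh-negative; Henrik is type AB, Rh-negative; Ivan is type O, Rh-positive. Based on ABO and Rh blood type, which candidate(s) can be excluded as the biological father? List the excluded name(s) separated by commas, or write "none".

A candidate is excluded only if no genotype consistent with his phenotype could produce a type O, Rh-negative child with a type O, Rh-positive mother.
Henrik (type AB, Rh-): no genotype consistent with that phenotype can produce a type-O Rh- child with a type-O mother.

Henrik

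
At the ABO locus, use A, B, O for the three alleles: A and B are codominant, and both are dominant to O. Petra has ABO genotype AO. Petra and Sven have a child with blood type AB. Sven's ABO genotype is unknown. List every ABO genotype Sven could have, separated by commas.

For each candidate genotype of Sven, check whether crossing it with AO can produce every observed child phenotype.
  AA → possible child types {A} ✗
  AB → possible child types {A, B, AB} ✓
  AO → possible child types {O, A} ✗
  BB → possible child types {B, AB} ✓
  BO → possible child types {O, A, B, AB} ✓
  OO → possible child types {O, A} ✗

AB, BB, BO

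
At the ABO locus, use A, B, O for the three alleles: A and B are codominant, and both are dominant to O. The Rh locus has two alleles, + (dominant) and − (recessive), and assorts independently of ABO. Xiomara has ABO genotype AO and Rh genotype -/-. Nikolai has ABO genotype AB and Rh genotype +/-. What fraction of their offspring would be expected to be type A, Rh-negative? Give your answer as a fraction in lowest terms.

ABO cross AO × AB → offspring phenotypes: 1/2 A, 1/4 B, 1/4 AB.
Rh cross -/- × +/- → 1/2 Rh+, 1/2 Rh-.
Independent loci: P(type A, Rh-negative) = 1/2 × 1/2 = 1/4.

1/4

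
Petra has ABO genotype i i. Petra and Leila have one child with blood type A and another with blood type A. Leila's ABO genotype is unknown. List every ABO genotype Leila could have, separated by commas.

I^A I^A, I^A I^B, I^A i

For each candidate genotype of Leila, check whether crossing it with i i can produce every observed child phenotype.
  I^A I^A → possible child types {A} ✓
  I^A I^B → possible child types {A, B} ✓
  I^A i → possible child types {O, A} ✓
  I^B I^B → possible child types {B} ✗
  I^B i → possible child types {O, B} ✗
  i i → possible child types {O} ✗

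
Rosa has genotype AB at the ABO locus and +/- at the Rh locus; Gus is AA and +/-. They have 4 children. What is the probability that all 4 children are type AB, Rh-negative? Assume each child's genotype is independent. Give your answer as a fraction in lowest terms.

ABO cross AB × AA → 1/2 A, 1/2 AB.
Rh cross +/- × +/- → 3/4 Rh+, 1/4 Rh-; so P(type AB, Rh-negative) = 1/2 × 1/4 = 1/8 per child.
All 4 independent: (1/8)^4 = 1/4096.

1/4096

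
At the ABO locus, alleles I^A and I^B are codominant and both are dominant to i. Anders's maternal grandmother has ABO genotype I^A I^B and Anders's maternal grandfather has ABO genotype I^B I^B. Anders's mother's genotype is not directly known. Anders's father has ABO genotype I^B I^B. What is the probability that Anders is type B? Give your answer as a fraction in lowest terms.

3/4

Anders's mother's ABO genotype from I^A I^B × I^B I^B: 1/2 I^A I^B, 1/2 I^B I^B.
Crossing each possibility with the father I^B I^B and summing P(type B): 1/2·1/2 + 1/2·1 = 3/4.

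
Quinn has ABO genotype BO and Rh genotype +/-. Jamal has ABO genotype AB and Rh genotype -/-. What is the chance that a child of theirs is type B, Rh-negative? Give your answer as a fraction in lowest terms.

ABO cross BO × AB → offspring phenotypes: 1/4 A, 1/2 B, 1/4 AB.
Rh cross +/- × -/- → 1/2 Rh+, 1/2 Rh-.
Independent loci: P(type B, Rh-negative) = 1/2 × 1/2 = 1/4.

1/4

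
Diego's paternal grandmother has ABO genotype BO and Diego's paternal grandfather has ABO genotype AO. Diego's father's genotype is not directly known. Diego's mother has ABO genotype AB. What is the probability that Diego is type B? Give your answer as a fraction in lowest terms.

3/8

Diego's father's ABO genotype from BO × AO: 1/4 AB, 1/4 AO, 1/4 BO, 1/4 OO.
Crossing each possibility with the mother AB and summing P(type B): 1/4·1/4 + 1/4·1/4 + 1/4·1/2 + 1/4·1/2 = 3/8.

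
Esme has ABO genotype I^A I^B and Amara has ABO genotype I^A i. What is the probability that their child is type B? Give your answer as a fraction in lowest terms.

1/4

ABO cross I^A I^B × I^A i → offspring phenotypes: 1/2 A, 1/4 B, 1/4 AB.
So P(type B) = 1/4.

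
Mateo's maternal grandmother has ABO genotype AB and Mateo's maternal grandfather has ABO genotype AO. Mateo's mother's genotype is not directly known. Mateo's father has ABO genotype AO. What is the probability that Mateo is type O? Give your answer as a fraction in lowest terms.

1/8

Mateo's mother's ABO genotype from AB × AO: 1/4 AA, 1/4 AB, 1/4 AO, 1/4 BO.
Crossing each possibility with the father AO and summing P(type O): 1/4·0 + 1/4·0 + 1/4·1/4 + 1/4·1/4 = 1/8.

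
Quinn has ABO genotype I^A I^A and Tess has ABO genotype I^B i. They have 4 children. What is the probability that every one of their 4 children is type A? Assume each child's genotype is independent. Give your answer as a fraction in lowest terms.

ABO cross I^A I^A × I^B i → 1/2 A, 1/2 AB.
So P(type A) = 1/2 per child.
All 4 independent: (1/2)^4 = 1/16.

1/16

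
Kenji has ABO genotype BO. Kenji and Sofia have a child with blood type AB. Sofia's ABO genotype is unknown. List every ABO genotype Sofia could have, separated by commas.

AA, AB, AO

For each candidate genotype of Sofia, check whether crossing it with BO can produce every observed child phenotype.
  AA → possible child types {A, AB} ✓
  AB → possible child types {A, B, AB} ✓
  AO → possible child types {O, A, B, AB} ✓
  BB → possible child types {B} ✗
  BO → possible child types {O, B} ✗
  OO → possible child types {O, B} ✗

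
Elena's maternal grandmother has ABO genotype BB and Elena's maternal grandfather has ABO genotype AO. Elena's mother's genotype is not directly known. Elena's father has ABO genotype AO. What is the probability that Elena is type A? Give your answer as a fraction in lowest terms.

Elena's mother's ABO genotype from BB × AO: 1/2 AB, 1/2 BO.
Crossing each possibility with the father AO and summing P(type A): 1/2·1/2 + 1/2·1/4 = 3/8.

3/8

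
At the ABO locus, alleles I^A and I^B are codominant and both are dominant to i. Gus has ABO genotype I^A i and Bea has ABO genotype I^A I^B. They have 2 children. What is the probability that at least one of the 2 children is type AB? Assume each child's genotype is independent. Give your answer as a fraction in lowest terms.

ABO cross I^A i × I^A I^B → 1/2 A, 1/4 B, 1/4 AB.
So P(type AB) = 1/4 per child.
P(none) = (3/4)^2 = 9/16; P(at least one) = 1 − 9/16 = 7/16.

7/16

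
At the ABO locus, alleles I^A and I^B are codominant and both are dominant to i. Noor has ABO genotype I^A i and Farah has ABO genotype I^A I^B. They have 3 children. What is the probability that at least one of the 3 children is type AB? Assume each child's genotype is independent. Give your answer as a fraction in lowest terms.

ABO cross I^A i × I^A I^B → 1/2 A, 1/4 B, 1/4 AB.
So P(type AB) = 1/4 per child.
P(none) = (3/4)^3 = 27/64; P(at least one) = 1 − 27/64 = 37/64.

37/64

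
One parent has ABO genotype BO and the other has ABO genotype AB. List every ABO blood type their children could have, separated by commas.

Gametes from BO × AB give offspring ABO genotypes AB, AO, BB, BO, i.e. phenotypes A, B, AB.

A, B, AB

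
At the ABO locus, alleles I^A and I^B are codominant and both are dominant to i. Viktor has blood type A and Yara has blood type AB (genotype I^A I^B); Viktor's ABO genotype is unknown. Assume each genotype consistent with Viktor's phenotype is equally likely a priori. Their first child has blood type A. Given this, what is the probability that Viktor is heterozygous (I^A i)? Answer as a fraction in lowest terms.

1/2

Possible genotypes: Viktor ∈ {I^A I^A, I^A i}; Yara ∈ {I^A I^B}.
Weight each parental genotype pair by prior × P(type-A child):
  I^A I^A × I^A I^B: posterior weight 1/2.
  I^A i × I^A I^B: posterior weight 1/2.
Sum the posterior weight over pairs where Viktor is I^A i: 1/2.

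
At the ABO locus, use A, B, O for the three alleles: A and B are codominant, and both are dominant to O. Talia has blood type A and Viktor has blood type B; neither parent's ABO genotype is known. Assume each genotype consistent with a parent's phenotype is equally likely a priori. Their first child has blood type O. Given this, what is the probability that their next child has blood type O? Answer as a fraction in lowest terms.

Possible genotypes: Talia ∈ {AA, AO}; Viktor ∈ {BB, BO}.
Weight each parental genotype pair by prior × P(type-O child):
  AO × BO: posterior weight 1; P(next child type O) = 1/4.
Weighted sum = 1/4.

1/4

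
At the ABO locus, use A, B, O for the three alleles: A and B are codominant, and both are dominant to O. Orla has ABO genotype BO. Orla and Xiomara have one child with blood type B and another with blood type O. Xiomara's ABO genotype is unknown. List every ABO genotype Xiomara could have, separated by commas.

AO, BO, OO

For each candidate genotype of Xiomara, check whether crossing it with BO can produce every observed child phenotype.
  AA → possible child types {A, AB} ✗
  AB → possible child types {A, B, AB} ✗
  AO → possible child types {O, A, B, AB} ✓
  BB → possible child types {B} ✗
  BO → possible child types {O, B} ✓
  OO → possible child types {O, B} ✓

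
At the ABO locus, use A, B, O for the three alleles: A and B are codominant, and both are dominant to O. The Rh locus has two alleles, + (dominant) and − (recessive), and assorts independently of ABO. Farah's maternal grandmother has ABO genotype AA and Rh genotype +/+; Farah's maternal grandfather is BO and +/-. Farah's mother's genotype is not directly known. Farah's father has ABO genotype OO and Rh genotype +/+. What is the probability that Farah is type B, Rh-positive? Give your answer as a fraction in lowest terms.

Farah's mother's ABO genotype from AA × BO: 1/2 AB, 1/2 AO.
Crossing each possibility with the father OO and summing P(type B): 1/2·1/2 + 1/2·0 = 1/4.
Similarly for Rh via the mother's Rh distribution: P(Rh+) = 1.
Independent loci: 1/4 × 1 = 1/4.

1/4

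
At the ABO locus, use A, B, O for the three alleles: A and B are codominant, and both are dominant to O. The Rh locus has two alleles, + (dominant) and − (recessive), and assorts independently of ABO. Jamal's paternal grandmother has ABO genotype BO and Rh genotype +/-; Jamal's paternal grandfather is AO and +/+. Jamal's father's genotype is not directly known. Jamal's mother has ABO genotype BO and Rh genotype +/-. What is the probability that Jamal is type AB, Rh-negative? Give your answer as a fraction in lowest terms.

1/64

Jamal's father's ABO genotype from BO × AO: 1/4 AB, 1/4 AO, 1/4 BO, 1/4 OO.
Crossing each possibility with the mother BO and summing P(type AB): 1/4·1/4 + 1/4·1/4 + 1/4·0 + 1/4·0 = 1/8.
Similarly for Rh via the father's Rh distribution: P(Rh-) = 1/8.
Independent loci: 1/8 × 1/8 = 1/64.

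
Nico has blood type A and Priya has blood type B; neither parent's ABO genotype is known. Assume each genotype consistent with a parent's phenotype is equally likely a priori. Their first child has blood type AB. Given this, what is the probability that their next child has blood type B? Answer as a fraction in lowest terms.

Possible genotypes: Nico ∈ {I^A I^A, I^A i}; Priya ∈ {I^B I^B, I^B i}.
Weight each parental genotype pair by prior × P(type-AB child):
  I^A I^A × I^B I^B: posterior weight 4/9; P(next child type B) = 0.
  I^A I^A × I^B i: posterior weight 2/9; P(next child type B) = 0.
  I^A i × I^B I^B: posterior weight 2/9; P(next child type B) = 1/2.
  I^A i × I^B i: posterior weight 1/9; P(next child type B) = 1/4.
Weighted sum = 5/36.

5/36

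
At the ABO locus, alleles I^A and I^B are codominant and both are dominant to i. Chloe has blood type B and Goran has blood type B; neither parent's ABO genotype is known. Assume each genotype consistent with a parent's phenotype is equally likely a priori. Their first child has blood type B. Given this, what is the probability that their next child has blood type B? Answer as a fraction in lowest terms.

Possible genotypes: Chloe ∈ {I^B I^B, I^B i}; Goran ∈ {I^B I^B, I^B i}.
Weight each parental genotype pair by prior × P(type-B child):
  I^B I^B × I^B I^B: posterior weight 4/15; P(next child type B) = 1.
  I^B I^B × I^B i: posterior weight 4/15; P(next child type B) = 1.
  I^B i × I^B I^B: posterior weight 4/15; P(next child type B) = 1.
  I^B i × I^B i: posterior weight 1/5; P(next child type B) = 3/4.
Weighted sum = 19/20.

19/20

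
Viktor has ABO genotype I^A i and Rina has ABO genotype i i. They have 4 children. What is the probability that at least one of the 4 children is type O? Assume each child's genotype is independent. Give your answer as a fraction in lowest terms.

ABO cross I^A i × i i → 1/2 O, 1/2 A.
So P(type O) = 1/2 per child.
P(none) = (1/2)^4 = 1/16; P(at least one) = 1 − 1/16 = 15/16.

15/16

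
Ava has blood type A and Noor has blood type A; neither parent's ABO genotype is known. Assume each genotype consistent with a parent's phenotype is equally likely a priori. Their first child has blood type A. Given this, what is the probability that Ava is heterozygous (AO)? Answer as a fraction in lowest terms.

7/15

Possible genotypes: Ava ∈ {AA, AO}; Noor ∈ {AA, AO}.
Weight each parental genotype pair by prior × P(type-A child):
  AA × AA: posterior weight 4/15.
  AA × AO: posterior weight 4/15.
  AO × AA: posterior weight 4/15.
  AO × AO: posterior weight 1/5.
Sum the posterior weight over pairs where Ava is AO: 7/15.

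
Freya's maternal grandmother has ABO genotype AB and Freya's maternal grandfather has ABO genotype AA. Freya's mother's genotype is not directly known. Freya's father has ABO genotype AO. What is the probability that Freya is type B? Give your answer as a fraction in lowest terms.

1/8

Freya's mother's ABO genotype from AB × AA: 1/2 AA, 1/2 AB.
Crossing each possibility with the father AO and summing P(type B): 1/2·0 + 1/2·1/4 = 1/8.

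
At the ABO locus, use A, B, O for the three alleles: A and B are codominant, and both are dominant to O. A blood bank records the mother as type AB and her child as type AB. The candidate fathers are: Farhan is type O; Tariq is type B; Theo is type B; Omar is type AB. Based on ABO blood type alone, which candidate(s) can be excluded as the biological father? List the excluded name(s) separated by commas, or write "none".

A candidate is excluded only if no genotype consistent with his phenotype could produce a type AB child with a type AB mother.
Farhan (type O): no genotype consistent with that phenotype can produce a type-AB child with a type-AB mother.

Farhan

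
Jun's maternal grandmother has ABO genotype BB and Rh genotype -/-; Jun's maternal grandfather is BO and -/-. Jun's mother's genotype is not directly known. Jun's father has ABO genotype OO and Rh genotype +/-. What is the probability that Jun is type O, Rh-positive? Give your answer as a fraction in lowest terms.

1/8

Jun's mother's ABO genotype from BB × BO: 1/2 BB, 1/2 BO.
Crossing each possibility with the father OO and summing P(type O): 1/2·0 + 1/2·1/2 = 1/4.
Similarly for Rh via the mother's Rh distribution: P(Rh+) = 1/2.
Independent loci: 1/4 × 1/2 = 1/8.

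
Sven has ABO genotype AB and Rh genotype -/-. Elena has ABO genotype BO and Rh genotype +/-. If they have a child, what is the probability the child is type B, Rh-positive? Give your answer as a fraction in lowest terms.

ABO cross AB × BO → offspring phenotypes: 1/4 A, 1/2 B, 1/4 AB.
Rh cross -/- × +/- → 1/2 Rh+, 1/2 Rh-.
Independent loci: P(type B, Rh-positive) = 1/2 × 1/2 = 1/4.

1/4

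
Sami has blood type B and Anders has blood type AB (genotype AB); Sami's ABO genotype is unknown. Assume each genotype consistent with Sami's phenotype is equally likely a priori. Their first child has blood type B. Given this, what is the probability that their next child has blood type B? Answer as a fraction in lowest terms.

Possible genotypes: Sami ∈ {BB, BO}; Anders ∈ {AB}.
Weight each parental genotype pair by prior × P(type-B child):
  BB × AB: posterior weight 1/2; P(next child type B) = 1/2.
  BO × AB: posterior weight 1/2; P(next child type B) = 1/2.
Weighted sum = 1/2.

1/2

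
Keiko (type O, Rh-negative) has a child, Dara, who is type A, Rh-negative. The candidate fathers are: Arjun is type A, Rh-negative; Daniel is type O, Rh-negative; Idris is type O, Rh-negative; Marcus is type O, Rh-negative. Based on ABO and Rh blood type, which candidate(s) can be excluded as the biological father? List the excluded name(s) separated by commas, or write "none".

A candidate is excluded only if no genotype consistent with his phenotype could produce a type A, Rh-negative child with a type O, Rh-negative mother.
Daniel (type O, Rh-): no genotype consistent with that phenotype can produce a type-A Rh- child with a type-O mother.
Idris (type O, Rh-): no genotype consistent with that phenotype can produce a type-A Rh- child with a type-O mother.
Marcus (type O, Rh-): no genotype consistent with that phenotype can produce a type-A Rh- child with a type-O mother.

Daniel, Idris, Marcus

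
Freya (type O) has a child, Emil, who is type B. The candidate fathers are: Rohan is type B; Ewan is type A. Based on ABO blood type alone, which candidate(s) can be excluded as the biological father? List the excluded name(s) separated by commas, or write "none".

Ewan

A candidate is excluded only if no genotype consistent with his phenotype could produce a type B child with a type O mother.
Ewan (type A): no genotype consistent with that phenotype can produce a type-B child with a type-O mother.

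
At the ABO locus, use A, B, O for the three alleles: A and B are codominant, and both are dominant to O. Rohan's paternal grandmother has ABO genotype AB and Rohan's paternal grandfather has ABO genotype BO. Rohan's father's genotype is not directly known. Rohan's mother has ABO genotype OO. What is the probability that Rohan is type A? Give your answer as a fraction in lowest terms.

Rohan's father's ABO genotype from AB × BO: 1/4 AB, 1/4 AO, 1/4 BB, 1/4 BO.
Crossing each possibility with the mother OO and summing P(type A): 1/4·1/2 + 1/4·1/2 + 1/4·0 + 1/4·0 = 1/4.

1/4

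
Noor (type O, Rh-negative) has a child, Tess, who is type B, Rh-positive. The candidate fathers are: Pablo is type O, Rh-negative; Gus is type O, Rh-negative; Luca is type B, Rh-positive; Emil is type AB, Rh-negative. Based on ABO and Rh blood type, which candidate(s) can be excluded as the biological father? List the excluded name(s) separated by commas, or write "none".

Pablo, Gus, Emil

A candidate is excluded only if no genotype consistent with his phenotype could produce a type B, Rh-positive child with a type O, Rh-negative mother.
Pablo (type O, Rh-): no genotype consistent with that phenotype can produce a type-B Rh+ child with a type-O mother.
Gus (type O, Rh-): no genotype consistent with that phenotype can produce a type-B Rh+ child with a type-O mother.
Emil (type AB, Rh-): no genotype consistent with that phenotype can produce a type-B Rh+ child with a type-O mother.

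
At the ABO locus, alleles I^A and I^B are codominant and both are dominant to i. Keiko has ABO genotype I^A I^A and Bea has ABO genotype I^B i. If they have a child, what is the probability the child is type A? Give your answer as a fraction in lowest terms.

1/2

ABO cross I^A I^A × I^B i → offspring phenotypes: 1/2 A, 1/2 AB.
So P(type A) = 1/2.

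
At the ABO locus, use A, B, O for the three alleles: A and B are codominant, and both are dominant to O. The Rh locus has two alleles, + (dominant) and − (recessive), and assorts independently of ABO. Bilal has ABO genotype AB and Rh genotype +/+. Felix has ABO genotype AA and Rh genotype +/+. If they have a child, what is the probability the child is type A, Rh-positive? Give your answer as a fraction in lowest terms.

ABO cross AB × AA → offspring phenotypes: 1/2 A, 1/2 AB.
Rh cross +/+ × +/+ → 1 Rh+.
Independent loci: P(type A, Rh-positive) = 1/2 × 1 = 1/2.

1/2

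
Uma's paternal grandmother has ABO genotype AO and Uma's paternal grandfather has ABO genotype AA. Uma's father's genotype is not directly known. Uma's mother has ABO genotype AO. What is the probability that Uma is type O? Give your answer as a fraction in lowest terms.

1/8

Uma's father's ABO genotype from AO × AA: 1/2 AA, 1/2 AO.
Crossing each possibility with the mother AO and summing P(type O): 1/2·0 + 1/2·1/4 = 1/8.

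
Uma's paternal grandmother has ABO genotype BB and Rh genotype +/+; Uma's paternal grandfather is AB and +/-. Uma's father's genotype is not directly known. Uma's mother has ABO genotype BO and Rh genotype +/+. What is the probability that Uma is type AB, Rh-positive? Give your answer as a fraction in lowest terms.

1/8

Uma's father's ABO genotype from BB × AB: 1/2 AB, 1/2 BB.
Crossing each possibility with the mother BO and summing P(type AB): 1/2·1/4 + 1/2·0 = 1/8.
Similarly for Rh via the father's Rh distribution: P(Rh+) = 1.
Independent loci: 1/8 × 1 = 1/8.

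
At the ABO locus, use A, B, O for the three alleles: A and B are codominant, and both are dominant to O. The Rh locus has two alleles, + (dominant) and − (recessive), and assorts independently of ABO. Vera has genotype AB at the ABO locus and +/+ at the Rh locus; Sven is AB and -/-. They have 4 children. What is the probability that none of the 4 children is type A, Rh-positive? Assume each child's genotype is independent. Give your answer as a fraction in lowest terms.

81/256

ABO cross AB × AB → 1/4 A, 1/4 B, 1/2 AB.
Rh cross +/+ × -/- → 1 Rh+; so P(type A, Rh-positive) = 1/4 × 1 = 1/4 per child.
P(not type A, Rh-positive) = 3/4 for one child; (3/4)^4 = 81/256.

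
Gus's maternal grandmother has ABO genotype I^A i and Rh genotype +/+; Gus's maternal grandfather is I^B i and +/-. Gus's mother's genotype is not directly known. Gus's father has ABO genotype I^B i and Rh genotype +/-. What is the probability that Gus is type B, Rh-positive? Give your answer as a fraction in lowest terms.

Gus's mother's ABO genotype from I^A i × I^B i: 1/4 I^A I^B, 1/4 I^A i, 1/4 I^B i, 1/4 i i.
Crossing each possibility with the father I^B i and summing P(type B): 1/4·1/2 + 1/4·1/4 + 1/4·3/4 + 1/4·1/2 = 1/2.
Similarly for Rh via the mother's Rh distribution: P(Rh+) = 7/8.
Independent loci: 1/2 × 7/8 = 7/16.

7/16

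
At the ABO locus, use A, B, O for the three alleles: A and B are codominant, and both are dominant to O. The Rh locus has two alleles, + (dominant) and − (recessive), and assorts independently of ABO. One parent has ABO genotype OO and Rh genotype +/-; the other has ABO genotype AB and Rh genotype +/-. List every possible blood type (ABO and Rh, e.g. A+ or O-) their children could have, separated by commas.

A+, A-, B+, B-

Gametes from OO × AB give offspring ABO genotypes AO, BO, i.e. phenotypes A, B.
Rh cross +/- × +/- → phenotypes Rh+, Rh-.
Combining independently: A+, A-, B+, B-.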